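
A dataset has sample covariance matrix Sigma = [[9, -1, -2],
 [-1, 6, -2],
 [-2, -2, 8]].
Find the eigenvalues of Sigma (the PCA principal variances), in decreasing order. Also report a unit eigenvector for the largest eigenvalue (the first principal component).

Step 1 — characteristic polynomial p(λ) = det(λI - Sigma) = λ³ - tr·λ² + c_1·λ - det, where tr = trace, c_1 = sum of the principal 2×2 minors, det = det(Sigma):
  tr = 9 + 6 + 8 = 23,
  c_1 = (9·6 - (-1)²) + (9·8 - (-2)²) + (6·8 - (-2)²) = 53 + 68 + 44 = 165,
  det = 9·(6·8 - (-2)²) - (-1)·((-1)·8 - (-2)·(-2)) + (-2)·((-1)·(-2) - 6·(-2)) = 9·(44) - (-1)·(-12) + (-2)·(14) = 356.
  So p(λ) = λ³ - 23λ² + 165λ - 356.
Step 2 — look for an integer root (rational root theorem: any rational root is an integer divisor of 356). Testing λ = 4:
  p(4) = 64 - 368 + 660 - 356 = 0  ✓
  Dividing out (λ - 4): p(λ) = (λ - 4)(λ² - 19λ + 89).
Step 3 — remaining eigenvalues from the quadratic λ² - 19λ + 89 = 0:
  Δ = 19² - 4·89 = 361 - 356 = 5,  λ = (19 ± √5)/2 = (19 ± 2.2361)/2 ≈ 10.618 or 8.382.
  Sorted: λ_1 = 10.618,  λ_2 = 8.382,  λ_3 = 4  (check: sum = 23 = tr ✓).

Step 4 — unit eigenvector for λ_1 ≈ 10.618: v spans the null space of (Sigma - λ_1 I), whose rows are
  r_1 = (-1.618, -1, -2),  r_2 = (-1, -4.618, -2),  r_3 = (-2, -2, -2.618).
  v is orthogonal to every row, so take v ∝ r_1 × r_2 = ((-1)·(-2) - (-2)·(-4.618), (-2)·(-1) - (-1.618)·(-2), (-1.618)·(-4.618) - (-1)·(-1)) ≈ (-7.2361, -1.2361, 6.4721).
  Rescale (multiply by -1 so the first nonzero entry is positive): u = (7.2361, 1.2361, -6.4721).
  ||u|| = √((7.2361)² + (1.2361)² + (-6.4721)²) = √(95.7771) ≈ 9.7866,  v_1 = u/||u|| ≈ (0.7394, 0.1263, -0.6613) (||v_1|| = 1).

λ_1 = 10.618,  λ_2 = 8.382,  λ_3 = 4;  v_1 ≈ (0.7394, 0.1263, -0.6613)


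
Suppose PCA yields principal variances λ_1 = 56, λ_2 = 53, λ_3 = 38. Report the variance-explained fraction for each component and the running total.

Step 1 — total variance = trace(Sigma) = Σ λ_i = 56 + 53 + 38 = 147.

Step 2 — fraction explained by component i = λ_i / Σ λ:
  PC1: 56/147 = 0.381
  PC2: 53/147 = 0.3605
  PC3: 38/147 = 0.2585

Step 3 — cumulative fraction after k components = (λ_1 + ... + λ_k) / Σ λ:
  k = 1: 56/147 = 0.381
  k = 2: (56 + 53)/147 = 109/147 = 0.7415
  k = 3: (56 + 53 + 38)/147 = 147/147 = 1

Summary (fraction, with percent):

explained: PC1 0.381 (38.1%), PC2 0.3605 (36.05%), PC3 0.2585 (25.85%);  cumulative: 0.381, 0.7415, 1


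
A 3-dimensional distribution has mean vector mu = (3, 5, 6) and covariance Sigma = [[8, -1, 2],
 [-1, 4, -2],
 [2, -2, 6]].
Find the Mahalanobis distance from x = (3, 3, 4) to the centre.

Step 1 — centre the observation: (x - mu) = (0, -2, -2).

Step 2 — invert Sigma (cofactor / det for 3×3, or solve directly):
  Sigma^{-1} = [[0.137, 0.0137, -0.0411],
 [0.0137, 0.3014, 0.0959],
 [-0.0411, 0.0959, 0.2123]].

Step 3 — form the quadratic (x - mu)^T · Sigma^{-1} · (x - mu):
  Sigma^{-1} · (x - mu) = (0.0548, -0.7945, -0.6164).
  (x - mu)^T · [Sigma^{-1} · (x - mu)] = (0)·(0.0548) + (-2)·(-0.7945) + (-2)·(-0.6164) = 2.8219.

Step 4 — take square root: d = √(2.8219) ≈ 1.6799.

d(x, mu) = √(2.8219) ≈ 1.6799


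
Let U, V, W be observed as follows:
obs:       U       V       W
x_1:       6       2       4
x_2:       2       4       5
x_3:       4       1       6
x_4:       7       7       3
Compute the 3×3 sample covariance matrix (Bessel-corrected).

Step 1 — column means:
  mean(U) = (6 + 2 + 4 + 7) / 4 = 19/4 = 4.75
  mean(V) = (2 + 4 + 1 + 7) / 4 = 14/4 = 3.5
  mean(W) = (4 + 5 + 6 + 3) / 4 = 18/4 = 4.5

Step 2 — sample covariance S[i,j] = (1/(n-1)) · Σ_k (x_{k,i} - mean_i) · (x_{k,j} - mean_j), with n-1 = 3.
  S[U,U] = ((1.25)·(1.25) + (-2.75)·(-2.75) + (-0.75)·(-0.75) + (2.25)·(2.25)) / 3 = 14.75/3 = 4.9167
  S[U,V] = ((1.25)·(-1.5) + (-2.75)·(0.5) + (-0.75)·(-2.5) + (2.25)·(3.5)) / 3 = 6.5/3 = 2.1667
  S[U,W] = ((1.25)·(-0.5) + (-2.75)·(0.5) + (-0.75)·(1.5) + (2.25)·(-1.5)) / 3 = -6.5/3 = -2.1667
  S[V,V] = ((-1.5)·(-1.5) + (0.5)·(0.5) + (-2.5)·(-2.5) + (3.5)·(3.5)) / 3 = 21/3 = 7
  S[V,W] = ((-1.5)·(-0.5) + (0.5)·(0.5) + (-2.5)·(1.5) + (3.5)·(-1.5)) / 3 = -8/3 = -2.6667
  S[W,W] = ((-0.5)·(-0.5) + (0.5)·(0.5) + (1.5)·(1.5) + (-1.5)·(-1.5)) / 3 = 5/3 = 1.6667

S is symmetric (S[j,i] = S[i,j]). Assembling:

S = [[4.9167, 2.1667, -2.1667],
 [2.1667, 7, -2.6667],
 [-2.1667, -2.6667, 1.6667]]


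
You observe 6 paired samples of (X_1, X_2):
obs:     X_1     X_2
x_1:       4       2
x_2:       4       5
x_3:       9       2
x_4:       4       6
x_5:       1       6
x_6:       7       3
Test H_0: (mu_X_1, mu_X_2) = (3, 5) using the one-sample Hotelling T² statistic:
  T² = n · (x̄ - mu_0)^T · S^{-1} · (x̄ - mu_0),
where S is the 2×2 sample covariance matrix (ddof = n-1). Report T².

Step 1 — sample mean vector:
  mean(X_1) = (4 + 4 + 9 + 4 + 1 + 7) / 6 = 29/6 = 4.8333
  mean(X_2) = (2 + 5 + 2 + 6 + 6 + 3) / 6 = 24/6 = 4
  x̄ = (4.8333, 4),  deviation x̄ - mu_0 = (4.8333, 4) - (3, 5) = (1.8333, -1).

Step 2 — sample covariance matrix, S[i,j] = (1/(n-1)) · Σ_k (x_{k,i} - mean_i) · (x_{k,j} - mean_j), divisor n-1 = 5:
  S[X_1,X_1] = ((-0.8333)·(-0.8333) + (-0.8333)·(-0.8333) + (4.1667)·(4.1667) + (-0.8333)·(-0.8333) + (-3.8333)·(-3.8333) + (2.1667)·(2.1667)) / 5 = 38.8333/5 = 7.7667
  S[X_1,X_2] = ((-0.8333)·(-2) + (-0.8333)·(1) + (4.1667)·(-2) + (-0.8333)·(2) + (-3.8333)·(2) + (2.1667)·(-1)) / 5 = -19/5 = -3.8
  S[X_2,X_2] = ((-2)·(-2) + (1)·(1) + (-2)·(-2) + (2)·(2) + (2)·(2) + (-1)·(-1)) / 5 = 18/5 = 3.6
  S = [[7.7667, -3.8],
 [-3.8, 3.6]].

Step 3 — invert S. det(S) = 7.7667·3.6 - (-3.8)² = 13.52.
  S^{-1} = (1/det) · [[d, -b], [-b, a]] = [[0.2663, 0.2811],
 [0.2811, 0.5745]].

Step 4 — quadratic form (x̄ - mu_0)^T · S^{-1} · (x̄ - mu_0):
  S^{-1} · (x̄ - mu_0) = (0.2071, -0.0592),
  (x̄ - mu_0)^T · [...] = (1.8333)·(0.2071) + (-1)·(-0.0592) = 0.4389.

Step 5 — scale by n: T² = 6 · 0.4389 = 2.6331.

T² ≈ 2.6331


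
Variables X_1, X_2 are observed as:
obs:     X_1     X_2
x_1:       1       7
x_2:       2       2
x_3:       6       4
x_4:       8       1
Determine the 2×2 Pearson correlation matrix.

Step 1 — column means:
  mean(X_1) = (1 + 2 + 6 + 8) / 4 = 17/4 = 4.25
  mean(X_2) = (7 + 2 + 4 + 1) / 4 = 14/4 = 3.5

Step 2 — sample variances and covariances s[i,j] = (1/(n-1)) · Σ_k (x_{k,i} - mean_i) · (x_{k,j} - mean_j), with n-1 = 3:
  s[X_1,X_1] = ((-3.25)·(-3.25) + (-2.25)·(-2.25) + (1.75)·(1.75) + (3.75)·(3.75)) / 3 = 32.75/3 = 10.9167
  s[X_1,X_2] = ((-3.25)·(3.5) + (-2.25)·(-1.5) + (1.75)·(0.5) + (3.75)·(-2.5)) / 3 = -16.5/3 = -5.5
  s[X_2,X_2] = ((3.5)·(3.5) + (-1.5)·(-1.5) + (0.5)·(0.5) + (-2.5)·(-2.5)) / 3 = 21/3 = 7
  Sample standard deviations s_i = √(s[i,i]):
  s(X_1) = √(10.9167) = 3.304
  s(X_2) = √(7) = 2.6458

Step 3 — r_{ij} = s_{ij} / (s_i · s_j):
  r[X_1,X_1] = 1 (diagonal).
  r[X_1,X_2] = -5.5 / (3.304 · 2.6458) = -5.5 / 8.7417 = -0.6292
  r[X_2,X_2] = 1 (diagonal).

R is symmetric with unit diagonal. Assembling:

R = [[1, -0.6292],
 [-0.6292, 1]]


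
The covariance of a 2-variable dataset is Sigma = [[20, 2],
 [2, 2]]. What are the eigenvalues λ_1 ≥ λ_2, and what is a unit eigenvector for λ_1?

Step 1 — characteristic polynomial of 2×2 Sigma:
  det(Sigma - λI) = λ² - trace · λ + det = 0.
  trace = 20 + 2 = 22, det = 20·2 - (2)² = 36.
Step 2 — discriminant:
  Δ = trace² - 4·det = 484 - 144 = 340.
Step 3 — eigenvalues:
  λ = (trace ± √Δ)/2 = (22 ± 18.4391)/2,
  λ_1 = 20.2195,  λ_2 = 1.7805.

Step 4 — unit eigenvector for λ_1: solve (Sigma - λ_1 I)v = 0. First row:
  (20 - 20.2195)·v_x + (2)·v_y = 0, i.e. (-0.2195)·v_x + (2)·v_y = 0,
  so v ∝ (b, λ_1 - a) = (2, 0.2195) = u.
  ||u|| = √((2)² + (0.2195)²) = √(4.0482) ≈ 2.012,
  v_1 = u/||u|| ≈ (0.994, 0.1091) (||v_1|| = 1).

λ_1 = 20.2195,  λ_2 = 1.7805;  v_1 ≈ (0.994, 0.1091)


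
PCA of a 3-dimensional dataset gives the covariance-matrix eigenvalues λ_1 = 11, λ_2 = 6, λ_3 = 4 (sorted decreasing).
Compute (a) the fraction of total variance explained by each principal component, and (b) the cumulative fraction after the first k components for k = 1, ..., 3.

Step 1 — total variance = trace(Sigma) = Σ λ_i = 11 + 6 + 4 = 21.

Step 2 — fraction explained by component i = λ_i / Σ λ:
  PC1: 11/21 = 0.5238
  PC2: 6/21 = 0.2857
  PC3: 4/21 = 0.1905

Step 3 — cumulative fraction after k components = (λ_1 + ... + λ_k) / Σ λ:
  k = 1: 11/21 = 0.5238
  k = 2: (11 + 6)/21 = 17/21 = 0.8095
  k = 3: (11 + 6 + 4)/21 = 21/21 = 1

Summary (fraction, with percent):

explained: PC1 0.5238 (52.38%), PC2 0.2857 (28.57%), PC3 0.1905 (19.05%);  cumulative: 0.5238, 0.8095, 1


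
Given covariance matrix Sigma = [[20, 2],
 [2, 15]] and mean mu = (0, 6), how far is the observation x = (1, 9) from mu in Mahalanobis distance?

Step 1 — centre the observation: (x - mu) = (1, 3).

Step 2 — invert Sigma. det(Sigma) = 20·15 - (2)² = 296.
  Sigma^{-1} = (1/det) · [[d, -b], [-b, a]] = [[0.0507, -0.0068],
 [-0.0068, 0.0676]].

Step 3 — form the quadratic (x - mu)^T · Sigma^{-1} · (x - mu):
  Sigma^{-1} · (x - mu) = (0.0304, 0.1959).
  (x - mu)^T · [Sigma^{-1} · (x - mu)] = (1)·(0.0304) + (3)·(0.1959) = 0.6182.

Step 4 — take square root: d = √(0.6182) ≈ 0.7863.

d(x, mu) = √(0.6182) ≈ 0.7863


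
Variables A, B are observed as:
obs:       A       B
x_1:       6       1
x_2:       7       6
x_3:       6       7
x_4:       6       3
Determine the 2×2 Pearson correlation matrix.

Step 1 — column means:
  mean(A) = (6 + 7 + 6 + 6) / 4 = 25/4 = 6.25
  mean(B) = (1 + 6 + 7 + 3) / 4 = 17/4 = 4.25

Step 2 — sample variances and covariances s[i,j] = (1/(n-1)) · Σ_k (x_{k,i} - mean_i) · (x_{k,j} - mean_j), with n-1 = 3:
  s[A,A] = ((-0.25)·(-0.25) + (0.75)·(0.75) + (-0.25)·(-0.25) + (-0.25)·(-0.25)) / 3 = 0.75/3 = 0.25
  s[A,B] = ((-0.25)·(-3.25) + (0.75)·(1.75) + (-0.25)·(2.75) + (-0.25)·(-1.25)) / 3 = 1.75/3 = 0.5833
  s[B,B] = ((-3.25)·(-3.25) + (1.75)·(1.75) + (2.75)·(2.75) + (-1.25)·(-1.25)) / 3 = 22.75/3 = 7.5833
  Sample standard deviations s_i = √(s[i,i]):
  s(A) = √(0.25) = 0.5
  s(B) = √(7.5833) = 2.7538

Step 3 — r_{ij} = s_{ij} / (s_i · s_j):
  r[A,A] = 1 (diagonal).
  r[A,B] = 0.5833 / (0.5 · 2.7538) = 0.5833 / 1.3769 = 0.4237
  r[B,B] = 1 (diagonal).

R is symmetric with unit diagonal. Assembling:

R = [[1, 0.4237],
 [0.4237, 1]]


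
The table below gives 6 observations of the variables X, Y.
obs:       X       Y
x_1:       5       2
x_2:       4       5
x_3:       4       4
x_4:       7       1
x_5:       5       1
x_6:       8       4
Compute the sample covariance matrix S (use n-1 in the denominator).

Step 1 — column means:
  mean(X) = (5 + 4 + 4 + 7 + 5 + 8) / 6 = 33/6 = 5.5
  mean(Y) = (2 + 5 + 4 + 1 + 1 + 4) / 6 = 17/6 = 2.8333

Step 2 — sample covariance S[i,j] = (1/(n-1)) · Σ_k (x_{k,i} - mean_i) · (x_{k,j} - mean_j), with n-1 = 5.
  S[X,X] = ((-0.5)·(-0.5) + (-1.5)·(-1.5) + (-1.5)·(-1.5) + (1.5)·(1.5) + (-0.5)·(-0.5) + (2.5)·(2.5)) / 5 = 13.5/5 = 2.7
  S[X,Y] = ((-0.5)·(-0.8333) + (-1.5)·(2.1667) + (-1.5)·(1.1667) + (1.5)·(-1.8333) + (-0.5)·(-1.8333) + (2.5)·(1.1667)) / 5 = -3.5/5 = -0.7
  S[Y,Y] = ((-0.8333)·(-0.8333) + (2.1667)·(2.1667) + (1.1667)·(1.1667) + (-1.8333)·(-1.8333) + (-1.8333)·(-1.8333) + (1.1667)·(1.1667)) / 5 = 14.8333/5 = 2.9667

S is symmetric (S[j,i] = S[i,j]). Assembling:

S = [[2.7, -0.7],
 [-0.7, 2.9667]]


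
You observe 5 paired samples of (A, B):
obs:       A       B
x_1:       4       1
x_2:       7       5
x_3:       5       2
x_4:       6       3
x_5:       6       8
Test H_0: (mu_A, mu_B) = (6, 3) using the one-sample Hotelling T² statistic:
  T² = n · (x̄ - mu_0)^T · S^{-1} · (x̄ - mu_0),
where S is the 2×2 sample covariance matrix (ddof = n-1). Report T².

Step 1 — sample mean vector:
  mean(A) = (4 + 7 + 5 + 6 + 6) / 5 = 28/5 = 5.6
  mean(B) = (1 + 5 + 2 + 3 + 8) / 5 = 19/5 = 3.8
  x̄ = (5.6, 3.8),  deviation x̄ - mu_0 = (5.6, 3.8) - (6, 3) = (-0.4, 0.8).

Step 2 — sample covariance matrix, S[i,j] = (1/(n-1)) · Σ_k (x_{k,i} - mean_i) · (x_{k,j} - mean_j), divisor n-1 = 4:
  S[A,A] = ((-1.6)·(-1.6) + (1.4)·(1.4) + (-0.6)·(-0.6) + (0.4)·(0.4) + (0.4)·(0.4)) / 4 = 5.2/4 = 1.3
  S[A,B] = ((-1.6)·(-2.8) + (1.4)·(1.2) + (-0.6)·(-1.8) + (0.4)·(-0.8) + (0.4)·(4.2)) / 4 = 8.6/4 = 2.15
  S[B,B] = ((-2.8)·(-2.8) + (1.2)·(1.2) + (-1.8)·(-1.8) + (-0.8)·(-0.8) + (4.2)·(4.2)) / 4 = 30.8/4 = 7.7
  S = [[1.3, 2.15],
 [2.15, 7.7]].

Step 3 — invert S. det(S) = 1.3·7.7 - (2.15)² = 5.3875.
  S^{-1} = (1/det) · [[d, -b], [-b, a]] = [[1.4292, -0.3991],
 [-0.3991, 0.2413]].

Step 4 — quadratic form (x̄ - mu_0)^T · S^{-1} · (x̄ - mu_0):
  S^{-1} · (x̄ - mu_0) = (-0.891, 0.3527),
  (x̄ - mu_0)^T · [...] = (-0.4)·(-0.891) + (0.8)·(0.3527) = 0.6385.

Step 5 — scale by n: T² = 5 · 0.6385 = 3.1926.

T² ≈ 3.1926


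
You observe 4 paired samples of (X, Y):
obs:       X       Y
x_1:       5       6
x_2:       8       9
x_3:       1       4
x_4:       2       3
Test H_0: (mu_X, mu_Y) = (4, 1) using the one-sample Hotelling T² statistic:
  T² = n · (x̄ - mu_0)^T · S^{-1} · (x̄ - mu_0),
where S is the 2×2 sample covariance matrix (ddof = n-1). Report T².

Step 1 — sample mean vector:
  mean(X) = (5 + 8 + 1 + 2) / 4 = 16/4 = 4
  mean(Y) = (6 + 9 + 4 + 3) / 4 = 22/4 = 5.5
  x̄ = (4, 5.5),  deviation x̄ - mu_0 = (4, 5.5) - (4, 1) = (0, 4.5).

Step 2 — sample covariance matrix, S[i,j] = (1/(n-1)) · Σ_k (x_{k,i} - mean_i) · (x_{k,j} - mean_j), divisor n-1 = 3:
  S[X,X] = ((1)·(1) + (4)·(4) + (-3)·(-3) + (-2)·(-2)) / 3 = 30/3 = 10
  S[X,Y] = ((1)·(0.5) + (4)·(3.5) + (-3)·(-1.5) + (-2)·(-2.5)) / 3 = 24/3 = 8
  S[Y,Y] = ((0.5)·(0.5) + (3.5)·(3.5) + (-1.5)·(-1.5) + (-2.5)·(-2.5)) / 3 = 21/3 = 7
  S = [[10, 8],
 [8, 7]].

Step 3 — invert S. det(S) = 10·7 - (8)² = 6.
  S^{-1} = (1/det) · [[d, -b], [-b, a]] = [[1.1667, -1.3333],
 [-1.3333, 1.6667]].

Step 4 — quadratic form (x̄ - mu_0)^T · S^{-1} · (x̄ - mu_0):
  S^{-1} · (x̄ - mu_0) = (-6, 7.5),
  (x̄ - mu_0)^T · [...] = (0)·(-6) + (4.5)·(7.5) = 33.75.

Step 5 — scale by n: T² = 4 · 33.75 = 135.

T² ≈ 135


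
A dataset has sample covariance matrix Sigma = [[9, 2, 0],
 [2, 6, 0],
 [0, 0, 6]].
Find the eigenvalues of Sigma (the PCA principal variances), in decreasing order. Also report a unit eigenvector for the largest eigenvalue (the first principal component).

Step 1 — characteristic polynomial p(λ) = det(λI - Sigma) = λ³ - tr·λ² + c_1·λ - det, where tr = trace, c_1 = sum of the principal 2×2 minors, det = det(Sigma):
  tr = 9 + 6 + 6 = 21,
  c_1 = (9·6 - (2)²) + (9·6 - (0)²) + (6·6 - (0)²) = 50 + 54 + 36 = 140,
  det = 9·(6·6 - (0)²) - (2)·((2)·6 - (0)·(0)) + (0)·((2)·(0) - 6·(0)) = 9·(36) - (2)·(12) + (0)·(0) = 300.
  So p(λ) = λ³ - 21λ² + 140λ - 300.
Step 2 — look for an integer root (rational root theorem: any rational root is an integer divisor of 300). Testing λ = 5:
  p(5) = 125 - 525 + 700 - 300 = 0  ✓
  Dividing out (λ - 5): p(λ) = (λ - 5)(λ² - 16λ + 60).
Step 3 — remaining eigenvalues from the quadratic λ² - 16λ + 60 = 0:
  Δ = 16² - 4·60 = 256 - 240 = 16,  λ = (16 ± √16)/2 = (16 ± 4)/2 = 10 or 6.
  Sorted: λ_1 = 10,  λ_2 = 6,  λ_3 = 5  (check: sum = 21 = tr ✓).

Step 4 — unit eigenvector for λ_1 = 10: v spans the null space of (Sigma - λ_1 I), whose rows are
  r_1 = (-1, 2, 0),  r_2 = (2, -4, 0),  r_3 = (0, 0, -4).
  v is orthogonal to every row, so take v ∝ r_1 × r_3 = ((2)·(-4) - (0)·(0), (0)·(0) - (-1)·(-4), (-1)·(0) - (2)·(0)) = (-8, -4, 0).
  Rescale (divide by 4; multiply by -1 so the first nonzero entry is positive): u = (2, 1, 0).
  ||u|| = √((2)² + (1)² + (0)²) = √(5) ≈ 2.2361,  v_1 = u/||u|| ≈ (0.8944, 0.4472, 0) (||v_1|| = 1).

λ_1 = 10,  λ_2 = 6,  λ_3 = 5;  v_1 ≈ (0.8944, 0.4472, 0)


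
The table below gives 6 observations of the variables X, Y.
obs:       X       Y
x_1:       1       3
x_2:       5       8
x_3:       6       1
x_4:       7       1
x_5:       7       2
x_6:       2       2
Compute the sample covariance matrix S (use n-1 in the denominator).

Step 1 — column means:
  mean(X) = (1 + 5 + 6 + 7 + 7 + 2) / 6 = 28/6 = 4.6667
  mean(Y) = (3 + 8 + 1 + 1 + 2 + 2) / 6 = 17/6 = 2.8333

Step 2 — sample covariance S[i,j] = (1/(n-1)) · Σ_k (x_{k,i} - mean_i) · (x_{k,j} - mean_j), with n-1 = 5.
  S[X,X] = ((-3.6667)·(-3.6667) + (0.3333)·(0.3333) + (1.3333)·(1.3333) + (2.3333)·(2.3333) + (2.3333)·(2.3333) + (-2.6667)·(-2.6667)) / 5 = 33.3333/5 = 6.6667
  S[X,Y] = ((-3.6667)·(0.1667) + (0.3333)·(5.1667) + (1.3333)·(-1.8333) + (2.3333)·(-1.8333) + (2.3333)·(-0.8333) + (-2.6667)·(-0.8333)) / 5 = -5.3333/5 = -1.0667
  S[Y,Y] = ((0.1667)·(0.1667) + (5.1667)·(5.1667) + (-1.8333)·(-1.8333) + (-1.8333)·(-1.8333) + (-0.8333)·(-0.8333) + (-0.8333)·(-0.8333)) / 5 = 34.8333/5 = 6.9667

S is symmetric (S[j,i] = S[i,j]). Assembling:

S = [[6.6667, -1.0667],
 [-1.0667, 6.9667]]


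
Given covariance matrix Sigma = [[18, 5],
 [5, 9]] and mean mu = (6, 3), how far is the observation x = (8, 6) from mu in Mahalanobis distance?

Step 1 — centre the observation: (x - mu) = (2, 3).

Step 2 — invert Sigma. det(Sigma) = 18·9 - (5)² = 137.
  Sigma^{-1} = (1/det) · [[d, -b], [-b, a]] = [[0.0657, -0.0365],
 [-0.0365, 0.1314]].

Step 3 — form the quadratic (x - mu)^T · Sigma^{-1} · (x - mu):
  Sigma^{-1} · (x - mu) = (0.0219, 0.3212).
  (x - mu)^T · [Sigma^{-1} · (x - mu)] = (2)·(0.0219) + (3)·(0.3212) = 1.0073.

Step 4 — take square root: d = √(1.0073) ≈ 1.0036.

d(x, mu) = √(1.0073) ≈ 1.0036


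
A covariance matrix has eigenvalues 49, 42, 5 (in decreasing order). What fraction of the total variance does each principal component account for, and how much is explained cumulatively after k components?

Step 1 — total variance = trace(Sigma) = Σ λ_i = 49 + 42 + 5 = 96.

Step 2 — fraction explained by component i = λ_i / Σ λ:
  PC1: 49/96 = 0.5104
  PC2: 42/96 = 0.4375
  PC3: 5/96 = 0.0521

Step 3 — cumulative fraction after k components = (λ_1 + ... + λ_k) / Σ λ:
  k = 1: 49/96 = 0.5104
  k = 2: (49 + 42)/96 = 91/96 = 0.9479
  k = 3: (49 + 42 + 5)/96 = 96/96 = 1

Summary (fraction, with percent):

explained: PC1 0.5104 (51.04%), PC2 0.4375 (43.75%), PC3 0.0521 (5.21%);  cumulative: 0.5104, 0.9479, 1


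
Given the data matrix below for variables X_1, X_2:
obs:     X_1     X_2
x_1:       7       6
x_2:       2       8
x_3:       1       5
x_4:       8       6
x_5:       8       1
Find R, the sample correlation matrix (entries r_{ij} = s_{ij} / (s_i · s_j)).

Step 1 — column means:
  mean(X_1) = (7 + 2 + 1 + 8 + 8) / 5 = 26/5 = 5.2
  mean(X_2) = (6 + 8 + 5 + 6 + 1) / 5 = 26/5 = 5.2

Step 2 — sample variances and covariances s[i,j] = (1/(n-1)) · Σ_k (x_{k,i} - mean_i) · (x_{k,j} - mean_j), with n-1 = 4:
  s[X_1,X_1] = ((1.8)·(1.8) + (-3.2)·(-3.2) + (-4.2)·(-4.2) + (2.8)·(2.8) + (2.8)·(2.8)) / 4 = 46.8/4 = 11.7
  s[X_1,X_2] = ((1.8)·(0.8) + (-3.2)·(2.8) + (-4.2)·(-0.2) + (2.8)·(0.8) + (2.8)·(-4.2)) / 4 = -16.2/4 = -4.05
  s[X_2,X_2] = ((0.8)·(0.8) + (2.8)·(2.8) + (-0.2)·(-0.2) + (0.8)·(0.8) + (-4.2)·(-4.2)) / 4 = 26.8/4 = 6.7
  Sample standard deviations s_i = √(s[i,i]):
  s(X_1) = √(11.7) = 3.4205
  s(X_2) = √(6.7) = 2.5884

Step 3 — r_{ij} = s_{ij} / (s_i · s_j):
  r[X_1,X_1] = 1 (diagonal).
  r[X_1,X_2] = -4.05 / (3.4205 · 2.5884) = -4.05 / 8.8538 = -0.4574
  r[X_2,X_2] = 1 (diagonal).

R is symmetric with unit diagonal. Assembling:

R = [[1, -0.4574],
 [-0.4574, 1]]


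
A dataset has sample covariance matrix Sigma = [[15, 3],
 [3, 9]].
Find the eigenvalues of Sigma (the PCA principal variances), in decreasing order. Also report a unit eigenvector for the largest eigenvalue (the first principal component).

Step 1 — characteristic polynomial of 2×2 Sigma:
  det(Sigma - λI) = λ² - trace · λ + det = 0.
  trace = 15 + 9 = 24, det = 15·9 - (3)² = 126.
Step 2 — discriminant:
  Δ = trace² - 4·det = 576 - 504 = 72.
Step 3 — eigenvalues:
  λ = (trace ± √Δ)/2 = (24 ± 8.4853)/2,
  λ_1 = 16.2426,  λ_2 = 7.7574.

Step 4 — unit eigenvector for λ_1: solve (Sigma - λ_1 I)v = 0. First row:
  (15 - 16.2426)·v_x + (3)·v_y = 0, i.e. (-1.2426)·v_x + (3)·v_y = 0,
  so v ∝ (b, λ_1 - a) = (3, 1.2426) = u.
  ||u|| = √((3)² + (1.2426)²) = √(10.5442) ≈ 3.2472,
  v_1 = u/||u|| ≈ (0.9239, 0.3827) (||v_1|| = 1).

λ_1 = 16.2426,  λ_2 = 7.7574;  v_1 ≈ (0.9239, 0.3827)


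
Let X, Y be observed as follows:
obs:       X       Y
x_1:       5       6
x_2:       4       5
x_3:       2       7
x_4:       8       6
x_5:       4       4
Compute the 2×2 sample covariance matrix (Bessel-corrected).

Step 1 — column means:
  mean(X) = (5 + 4 + 2 + 8 + 4) / 5 = 23/5 = 4.6
  mean(Y) = (6 + 5 + 7 + 6 + 4) / 5 = 28/5 = 5.6

Step 2 — sample covariance S[i,j] = (1/(n-1)) · Σ_k (x_{k,i} - mean_i) · (x_{k,j} - mean_j), with n-1 = 4.
  S[X,X] = ((0.4)·(0.4) + (-0.6)·(-0.6) + (-2.6)·(-2.6) + (3.4)·(3.4) + (-0.6)·(-0.6)) / 4 = 19.2/4 = 4.8
  S[X,Y] = ((0.4)·(0.4) + (-0.6)·(-0.6) + (-2.6)·(1.4) + (3.4)·(0.4) + (-0.6)·(-1.6)) / 4 = -0.8/4 = -0.2
  S[Y,Y] = ((0.4)·(0.4) + (-0.6)·(-0.6) + (1.4)·(1.4) + (0.4)·(0.4) + (-1.6)·(-1.6)) / 4 = 5.2/4 = 1.3

S is symmetric (S[j,i] = S[i,j]). Assembling:

S = [[4.8, -0.2],
 [-0.2, 1.3]]


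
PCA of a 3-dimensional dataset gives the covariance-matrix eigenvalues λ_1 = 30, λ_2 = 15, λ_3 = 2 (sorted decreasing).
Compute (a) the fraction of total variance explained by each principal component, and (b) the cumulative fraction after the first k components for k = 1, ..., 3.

Step 1 — total variance = trace(Sigma) = Σ λ_i = 30 + 15 + 2 = 47.

Step 2 — fraction explained by component i = λ_i / Σ λ:
  PC1: 30/47 = 0.6383
  PC2: 15/47 = 0.3191
  PC3: 2/47 = 0.0426

Step 3 — cumulative fraction after k components = (λ_1 + ... + λ_k) / Σ λ:
  k = 1: 30/47 = 0.6383
  k = 2: (30 + 15)/47 = 45/47 = 0.9574
  k = 3: (30 + 15 + 2)/47 = 47/47 = 1

Summary (fraction, with percent):

explained: PC1 0.6383 (63.83%), PC2 0.3191 (31.91%), PC3 0.0426 (4.26%);  cumulative: 0.6383, 0.9574, 1


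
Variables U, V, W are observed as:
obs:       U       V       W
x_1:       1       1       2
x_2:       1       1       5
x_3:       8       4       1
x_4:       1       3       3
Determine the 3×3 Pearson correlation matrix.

Step 1 — column means:
  mean(U) = (1 + 1 + 8 + 1) / 4 = 11/4 = 2.75
  mean(V) = (1 + 1 + 4 + 3) / 4 = 9/4 = 2.25
  mean(W) = (2 + 5 + 1 + 3) / 4 = 11/4 = 2.75

Step 2 — sample variances and covariances s[i,j] = (1/(n-1)) · Σ_k (x_{k,i} - mean_i) · (x_{k,j} - mean_j), with n-1 = 3:
  s[U,U] = ((-1.75)·(-1.75) + (-1.75)·(-1.75) + (5.25)·(5.25) + (-1.75)·(-1.75)) / 3 = 36.75/3 = 12.25
  s[U,V] = ((-1.75)·(-1.25) + (-1.75)·(-1.25) + (5.25)·(1.75) + (-1.75)·(0.75)) / 3 = 12.25/3 = 4.0833
  s[U,W] = ((-1.75)·(-0.75) + (-1.75)·(2.25) + (5.25)·(-1.75) + (-1.75)·(0.25)) / 3 = -12.25/3 = -4.0833
  s[V,V] = ((-1.25)·(-1.25) + (-1.25)·(-1.25) + (1.75)·(1.75) + (0.75)·(0.75)) / 3 = 6.75/3 = 2.25
  s[V,W] = ((-1.25)·(-0.75) + (-1.25)·(2.25) + (1.75)·(-1.75) + (0.75)·(0.25)) / 3 = -4.75/3 = -1.5833
  s[W,W] = ((-0.75)·(-0.75) + (2.25)·(2.25) + (-1.75)·(-1.75) + (0.25)·(0.25)) / 3 = 8.75/3 = 2.9167
  Sample standard deviations s_i = √(s[i,i]):
  s(U) = √(12.25) = 3.5
  s(V) = √(2.25) = 1.5
  s(W) = √(2.9167) = 1.7078

Step 3 — r_{ij} = s_{ij} / (s_i · s_j):
  r[U,U] = 1 (diagonal).
  r[U,V] = 4.0833 / (3.5 · 1.5) = 4.0833 / 5.25 = 0.7778
  r[U,W] = -4.0833 / (3.5 · 1.7078) = -4.0833 / 5.9774 = -0.6831
  r[V,V] = 1 (diagonal).
  r[V,W] = -1.5833 / (1.5 · 1.7078) = -1.5833 / 2.5617 = -0.6181
  r[W,W] = 1 (diagonal).

R is symmetric with unit diagonal. Assembling:

R = [[1, 0.7778, -0.6831],
 [0.7778, 1, -0.6181],
 [-0.6831, -0.6181, 1]]


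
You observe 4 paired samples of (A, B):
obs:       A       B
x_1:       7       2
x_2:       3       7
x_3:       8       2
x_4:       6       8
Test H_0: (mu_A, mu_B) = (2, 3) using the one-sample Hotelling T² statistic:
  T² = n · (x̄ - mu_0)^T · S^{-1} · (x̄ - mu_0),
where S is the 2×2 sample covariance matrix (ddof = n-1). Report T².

Step 1 — sample mean vector:
  mean(A) = (7 + 3 + 8 + 6) / 4 = 24/4 = 6
  mean(B) = (2 + 7 + 2 + 8) / 4 = 19/4 = 4.75
  x̄ = (6, 4.75),  deviation x̄ - mu_0 = (6, 4.75) - (2, 3) = (4, 1.75).

Step 2 — sample covariance matrix, S[i,j] = (1/(n-1)) · Σ_k (x_{k,i} - mean_i) · (x_{k,j} - mean_j), divisor n-1 = 3:
  S[A,A] = ((1)·(1) + (-3)·(-3) + (2)·(2) + (0)·(0)) / 3 = 14/3 = 4.6667
  S[A,B] = ((1)·(-2.75) + (-3)·(2.25) + (2)·(-2.75) + (0)·(3.25)) / 3 = -15/3 = -5
  S[B,B] = ((-2.75)·(-2.75) + (2.25)·(2.25) + (-2.75)·(-2.75) + (3.25)·(3.25)) / 3 = 30.75/3 = 10.25
  S = [[4.6667, -5],
 [-5, 10.25]].

Step 3 — invert S. det(S) = 4.6667·10.25 - (-5)² = 22.8333.
  S^{-1} = (1/det) · [[d, -b], [-b, a]] = [[0.4489, 0.219],
 [0.219, 0.2044]].

Step 4 — quadratic form (x̄ - mu_0)^T · S^{-1} · (x̄ - mu_0):
  S^{-1} · (x̄ - mu_0) = (2.1788, 1.2336),
  (x̄ - mu_0)^T · [...] = (4)·(2.1788) + (1.75)·(1.2336) = 10.8741.

Step 5 — scale by n: T² = 4 · 10.8741 = 43.4964.

T² ≈ 43.4964


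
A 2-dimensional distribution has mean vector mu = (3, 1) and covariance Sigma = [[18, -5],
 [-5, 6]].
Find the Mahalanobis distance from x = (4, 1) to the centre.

Step 1 — centre the observation: (x - mu) = (1, 0).

Step 2 — invert Sigma. det(Sigma) = 18·6 - (-5)² = 83.
  Sigma^{-1} = (1/det) · [[d, -b], [-b, a]] = [[0.0723, 0.0602],
 [0.0602, 0.2169]].

Step 3 — form the quadratic (x - mu)^T · Sigma^{-1} · (x - mu):
  Sigma^{-1} · (x - mu) = (0.0723, 0.0602).
  (x - mu)^T · [Sigma^{-1} · (x - mu)] = (1)·(0.0723) + (0)·(0.0602) = 0.0723.

Step 4 — take square root: d = √(0.0723) ≈ 0.2689.

d(x, mu) = √(0.0723) ≈ 0.2689


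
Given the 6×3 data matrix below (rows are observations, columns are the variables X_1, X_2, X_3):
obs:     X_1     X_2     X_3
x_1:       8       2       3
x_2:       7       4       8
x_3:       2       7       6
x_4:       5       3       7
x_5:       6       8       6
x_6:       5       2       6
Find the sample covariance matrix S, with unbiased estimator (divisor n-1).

Step 1 — column means:
  mean(X_1) = (8 + 7 + 2 + 5 + 6 + 5) / 6 = 33/6 = 5.5
  mean(X_2) = (2 + 4 + 7 + 3 + 8 + 2) / 6 = 26/6 = 4.3333
  mean(X_3) = (3 + 8 + 6 + 7 + 6 + 6) / 6 = 36/6 = 6

Step 2 — sample covariance S[i,j] = (1/(n-1)) · Σ_k (x_{k,i} - mean_i) · (x_{k,j} - mean_j), with n-1 = 5.
  S[X_1,X_1] = ((2.5)·(2.5) + (1.5)·(1.5) + (-3.5)·(-3.5) + (-0.5)·(-0.5) + (0.5)·(0.5) + (-0.5)·(-0.5)) / 5 = 21.5/5 = 4.3
  S[X_1,X_2] = ((2.5)·(-2.3333) + (1.5)·(-0.3333) + (-3.5)·(2.6667) + (-0.5)·(-1.3333) + (0.5)·(3.6667) + (-0.5)·(-2.3333)) / 5 = -12/5 = -2.4
  S[X_1,X_3] = ((2.5)·(-3) + (1.5)·(2) + (-3.5)·(0) + (-0.5)·(1) + (0.5)·(0) + (-0.5)·(0)) / 5 = -5/5 = -1
  S[X_2,X_2] = ((-2.3333)·(-2.3333) + (-0.3333)·(-0.3333) + (2.6667)·(2.6667) + (-1.3333)·(-1.3333) + (3.6667)·(3.6667) + (-2.3333)·(-2.3333)) / 5 = 33.3333/5 = 6.6667
  S[X_2,X_3] = ((-2.3333)·(-3) + (-0.3333)·(2) + (2.6667)·(0) + (-1.3333)·(1) + (3.6667)·(0) + (-2.3333)·(0)) / 5 = 5/5 = 1
  S[X_3,X_3] = ((-3)·(-3) + (2)·(2) + (0)·(0) + (1)·(1) + (0)·(0) + (0)·(0)) / 5 = 14/5 = 2.8

S is symmetric (S[j,i] = S[i,j]). Assembling:

S = [[4.3, -2.4, -1],
 [-2.4, 6.6667, 1],
 [-1, 1, 2.8]]


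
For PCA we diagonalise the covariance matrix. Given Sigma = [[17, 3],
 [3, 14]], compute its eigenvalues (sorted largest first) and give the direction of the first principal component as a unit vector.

Step 1 — characteristic polynomial of 2×2 Sigma:
  det(Sigma - λI) = λ² - trace · λ + det = 0.
  trace = 17 + 14 = 31, det = 17·14 - (3)² = 229.
Step 2 — discriminant:
  Δ = trace² - 4·det = 961 - 916 = 45.
Step 3 — eigenvalues:
  λ = (trace ± √Δ)/2 = (31 ± 6.7082)/2,
  λ_1 = 18.8541,  λ_2 = 12.1459.

Step 4 — unit eigenvector for λ_1: solve (Sigma - λ_1 I)v = 0. First row:
  (17 - 18.8541)·v_x + (3)·v_y = 0, i.e. (-1.8541)·v_x + (3)·v_y = 0,
  so v ∝ (b, λ_1 - a) = (3, 1.8541) = u.
  ||u|| = √((3)² + (1.8541)²) = √(12.4377) ≈ 3.5267,
  v_1 = u/||u|| ≈ (0.8507, 0.5257) (||v_1|| = 1).

λ_1 = 18.8541,  λ_2 = 12.1459;  v_1 ≈ (0.8507, 0.5257)


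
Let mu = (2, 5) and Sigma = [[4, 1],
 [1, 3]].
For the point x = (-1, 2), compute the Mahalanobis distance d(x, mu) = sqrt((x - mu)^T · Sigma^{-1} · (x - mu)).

Step 1 — centre the observation: (x - mu) = (-3, -3).

Step 2 — invert Sigma. det(Sigma) = 4·3 - (1)² = 11.
  Sigma^{-1} = (1/det) · [[d, -b], [-b, a]] = [[0.2727, -0.0909],
 [-0.0909, 0.3636]].

Step 3 — form the quadratic (x - mu)^T · Sigma^{-1} · (x - mu):
  Sigma^{-1} · (x - mu) = (-0.5455, -0.8182).
  (x - mu)^T · [Sigma^{-1} · (x - mu)] = (-3)·(-0.5455) + (-3)·(-0.8182) = 4.0909.

Step 4 — take square root: d = √(4.0909) ≈ 2.0226.

d(x, mu) = √(4.0909) ≈ 2.0226


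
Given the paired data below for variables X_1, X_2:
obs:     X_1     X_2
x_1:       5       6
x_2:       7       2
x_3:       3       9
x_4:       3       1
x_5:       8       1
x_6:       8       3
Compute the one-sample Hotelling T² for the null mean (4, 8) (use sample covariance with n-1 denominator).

Step 1 — sample mean vector:
  mean(X_1) = (5 + 7 + 3 + 3 + 8 + 8) / 6 = 34/6 = 5.6667
  mean(X_2) = (6 + 2 + 9 + 1 + 1 + 3) / 6 = 22/6 = 3.6667
  x̄ = (5.6667, 3.6667),  deviation x̄ - mu_0 = (5.6667, 3.6667) - (4, 8) = (1.6667, -4.3333).

Step 2 — sample covariance matrix, S[i,j] = (1/(n-1)) · Σ_k (x_{k,i} - mean_i) · (x_{k,j} - mean_j), divisor n-1 = 5:
  S[X_1,X_1] = ((-0.6667)·(-0.6667) + (1.3333)·(1.3333) + (-2.6667)·(-2.6667) + (-2.6667)·(-2.6667) + (2.3333)·(2.3333) + (2.3333)·(2.3333)) / 5 = 27.3333/5 = 5.4667
  S[X_1,X_2] = ((-0.6667)·(2.3333) + (1.3333)·(-1.6667) + (-2.6667)·(5.3333) + (-2.6667)·(-2.6667) + (2.3333)·(-2.6667) + (2.3333)·(-0.6667)) / 5 = -18.6667/5 = -3.7333
  S[X_2,X_2] = ((2.3333)·(2.3333) + (-1.6667)·(-1.6667) + (5.3333)·(5.3333) + (-2.6667)·(-2.6667) + (-2.6667)·(-2.6667) + (-0.6667)·(-0.6667)) / 5 = 51.3333/5 = 10.2667
  S = [[5.4667, -3.7333],
 [-3.7333, 10.2667]].

Step 3 — invert S. det(S) = 5.4667·10.2667 - (-3.7333)² = 42.1867.
  S^{-1} = (1/det) · [[d, -b], [-b, a]] = [[0.2434, 0.0885],
 [0.0885, 0.1296]].

Step 4 — quadratic form (x̄ - mu_0)^T · S^{-1} · (x̄ - mu_0):
  S^{-1} · (x̄ - mu_0) = (0.0221, -0.414),
  (x̄ - mu_0)^T · [...] = (1.6667)·(0.0221) + (-4.3333)·(-0.414) = 1.831.

Step 5 — scale by n: T² = 6 · 1.831 = 10.9861.

T² ≈ 10.9861


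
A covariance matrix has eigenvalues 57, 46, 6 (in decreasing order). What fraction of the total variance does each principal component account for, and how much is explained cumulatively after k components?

Step 1 — total variance = trace(Sigma) = Σ λ_i = 57 + 46 + 6 = 109.

Step 2 — fraction explained by component i = λ_i / Σ λ:
  PC1: 57/109 = 0.5229
  PC2: 46/109 = 0.422
  PC3: 6/109 = 0.055

Step 3 — cumulative fraction after k components = (λ_1 + ... + λ_k) / Σ λ:
  k = 1: 57/109 = 0.5229
  k = 2: (57 + 46)/109 = 103/109 = 0.945
  k = 3: (57 + 46 + 6)/109 = 109/109 = 1

Summary (fraction, with percent):

explained: PC1 0.5229 (52.29%), PC2 0.422 (42.2%), PC3 0.055 (5.5%);  cumulative: 0.5229, 0.945, 1


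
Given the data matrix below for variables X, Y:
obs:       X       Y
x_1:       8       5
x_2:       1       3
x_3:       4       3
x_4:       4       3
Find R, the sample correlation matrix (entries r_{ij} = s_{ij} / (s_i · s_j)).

Step 1 — column means:
  mean(X) = (8 + 1 + 4 + 4) / 4 = 17/4 = 4.25
  mean(Y) = (5 + 3 + 3 + 3) / 4 = 14/4 = 3.5

Step 2 — sample variances and covariances s[i,j] = (1/(n-1)) · Σ_k (x_{k,i} - mean_i) · (x_{k,j} - mean_j), with n-1 = 3:
  s[X,X] = ((3.75)·(3.75) + (-3.25)·(-3.25) + (-0.25)·(-0.25) + (-0.25)·(-0.25)) / 3 = 24.75/3 = 8.25
  s[X,Y] = ((3.75)·(1.5) + (-3.25)·(-0.5) + (-0.25)·(-0.5) + (-0.25)·(-0.5)) / 3 = 7.5/3 = 2.5
  s[Y,Y] = ((1.5)·(1.5) + (-0.5)·(-0.5) + (-0.5)·(-0.5) + (-0.5)·(-0.5)) / 3 = 3/3 = 1
  Sample standard deviations s_i = √(s[i,i]):
  s(X) = √(8.25) = 2.8723
  s(Y) = √(1) = 1

Step 3 — r_{ij} = s_{ij} / (s_i · s_j):
  r[X,X] = 1 (diagonal).
  r[X,Y] = 2.5 / (2.8723 · 1) = 2.5 / 2.8723 = 0.8704
  r[Y,Y] = 1 (diagonal).

R is symmetric with unit diagonal. Assembling:

R = [[1, 0.8704],
 [0.8704, 1]]


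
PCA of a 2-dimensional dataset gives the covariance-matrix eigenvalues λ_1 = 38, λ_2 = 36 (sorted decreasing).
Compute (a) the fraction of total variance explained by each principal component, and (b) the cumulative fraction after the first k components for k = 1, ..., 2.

Step 1 — total variance = trace(Sigma) = Σ λ_i = 38 + 36 = 74.

Step 2 — fraction explained by component i = λ_i / Σ λ:
  PC1: 38/74 = 0.5135
  PC2: 36/74 = 0.4865

Step 3 — cumulative fraction after k components = (λ_1 + ... + λ_k) / Σ λ:
  k = 1: 38/74 = 0.5135
  k = 2: (38 + 36)/74 = 74/74 = 1

Summary (fraction, with percent):

explained: PC1 0.5135 (51.35%), PC2 0.4865 (48.65%);  cumulative: 0.5135, 1


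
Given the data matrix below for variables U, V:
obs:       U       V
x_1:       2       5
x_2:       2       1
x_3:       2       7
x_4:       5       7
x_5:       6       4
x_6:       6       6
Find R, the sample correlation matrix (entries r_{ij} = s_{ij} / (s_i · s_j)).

Step 1 — column means:
  mean(U) = (2 + 2 + 2 + 5 + 6 + 6) / 6 = 23/6 = 3.8333
  mean(V) = (5 + 1 + 7 + 7 + 4 + 6) / 6 = 30/6 = 5

Step 2 — sample variances and covariances s[i,j] = (1/(n-1)) · Σ_k (x_{k,i} - mean_i) · (x_{k,j} - mean_j), with n-1 = 5:
  s[U,U] = ((-1.8333)·(-1.8333) + (-1.8333)·(-1.8333) + (-1.8333)·(-1.8333) + (1.1667)·(1.1667) + (2.1667)·(2.1667) + (2.1667)·(2.1667)) / 5 = 20.8333/5 = 4.1667
  s[U,V] = ((-1.8333)·(0) + (-1.8333)·(-4) + (-1.8333)·(2) + (1.1667)·(2) + (2.1667)·(-1) + (2.1667)·(1)) / 5 = 6/5 = 1.2
  s[V,V] = ((0)·(0) + (-4)·(-4) + (2)·(2) + (2)·(2) + (-1)·(-1) + (1)·(1)) / 5 = 26/5 = 5.2
  Sample standard deviations s_i = √(s[i,i]):
  s(U) = √(4.1667) = 2.0412
  s(V) = √(5.2) = 2.2804

Step 3 — r_{ij} = s_{ij} / (s_i · s_j):
  r[U,U] = 1 (diagonal).
  r[U,V] = 1.2 / (2.0412 · 2.2804) = 1.2 / 4.6547 = 0.2578
  r[V,V] = 1 (diagonal).

R is symmetric with unit diagonal. Assembling:

R = [[1, 0.2578],
 [0.2578, 1]]


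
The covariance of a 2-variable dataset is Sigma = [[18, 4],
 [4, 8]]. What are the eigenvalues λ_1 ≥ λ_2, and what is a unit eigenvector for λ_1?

Step 1 — characteristic polynomial of 2×2 Sigma:
  det(Sigma - λI) = λ² - trace · λ + det = 0.
  trace = 18 + 8 = 26, det = 18·8 - (4)² = 128.
Step 2 — discriminant:
  Δ = trace² - 4·det = 676 - 512 = 164.
Step 3 — eigenvalues:
  λ = (trace ± √Δ)/2 = (26 ± 12.8062)/2,
  λ_1 = 19.4031,  λ_2 = 6.5969.

Step 4 — unit eigenvector for λ_1: solve (Sigma - λ_1 I)v = 0. First row:
  (18 - 19.4031)·v_x + (4)·v_y = 0, i.e. (-1.4031)·v_x + (4)·v_y = 0,
  so v ∝ (b, λ_1 - a) = (4, 1.4031) = u.
  ||u|| = √((4)² + (1.4031)²) = √(17.9688) ≈ 4.239,
  v_1 = u/||u|| ≈ (0.9436, 0.331) (||v_1|| = 1).

λ_1 = 19.4031,  λ_2 = 6.5969;  v_1 ≈ (0.9436, 0.331)


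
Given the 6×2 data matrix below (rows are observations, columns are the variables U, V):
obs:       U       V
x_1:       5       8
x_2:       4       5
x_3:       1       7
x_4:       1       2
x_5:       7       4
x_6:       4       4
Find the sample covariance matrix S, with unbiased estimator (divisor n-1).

Step 1 — column means:
  mean(U) = (5 + 4 + 1 + 1 + 7 + 4) / 6 = 22/6 = 3.6667
  mean(V) = (8 + 5 + 7 + 2 + 4 + 4) / 6 = 30/6 = 5

Step 2 — sample covariance S[i,j] = (1/(n-1)) · Σ_k (x_{k,i} - mean_i) · (x_{k,j} - mean_j), with n-1 = 5.
  S[U,U] = ((1.3333)·(1.3333) + (0.3333)·(0.3333) + (-2.6667)·(-2.6667) + (-2.6667)·(-2.6667) + (3.3333)·(3.3333) + (0.3333)·(0.3333)) / 5 = 27.3333/5 = 5.4667
  S[U,V] = ((1.3333)·(3) + (0.3333)·(0) + (-2.6667)·(2) + (-2.6667)·(-3) + (3.3333)·(-1) + (0.3333)·(-1)) / 5 = 3/5 = 0.6
  S[V,V] = ((3)·(3) + (0)·(0) + (2)·(2) + (-3)·(-3) + (-1)·(-1) + (-1)·(-1)) / 5 = 24/5 = 4.8

S is symmetric (S[j,i] = S[i,j]). Assembling:

S = [[5.4667, 0.6],
 [0.6, 4.8]]


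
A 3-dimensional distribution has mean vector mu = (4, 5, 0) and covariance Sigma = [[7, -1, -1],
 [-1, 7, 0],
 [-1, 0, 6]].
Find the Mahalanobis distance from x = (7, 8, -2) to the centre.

Step 1 — centre the observation: (x - mu) = (3, 3, -2).

Step 2 — invert Sigma (cofactor / det for 3×3, or solve directly):
  Sigma^{-1} = [[0.1495, 0.0214, 0.0249],
 [0.0214, 0.1459, 0.0036],
 [0.0249, 0.0036, 0.1708]].

Step 3 — form the quadratic (x - mu)^T · Sigma^{-1} · (x - mu):
  Sigma^{-1} · (x - mu) = (0.4626, 0.4947, -0.2562).
  (x - mu)^T · [Sigma^{-1} · (x - mu)] = (3)·(0.4626) + (3)·(0.4947) + (-2)·(-0.2562) = 3.3843.

Step 4 — take square root: d = √(3.3843) ≈ 1.8397.

d(x, mu) = √(3.3843) ≈ 1.8397


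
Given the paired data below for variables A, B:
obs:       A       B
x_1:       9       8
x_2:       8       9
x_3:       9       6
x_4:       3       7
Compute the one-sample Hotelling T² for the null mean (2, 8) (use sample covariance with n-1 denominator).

Step 1 — sample mean vector:
  mean(A) = (9 + 8 + 9 + 3) / 4 = 29/4 = 7.25
  mean(B) = (8 + 9 + 6 + 7) / 4 = 30/4 = 7.5
  x̄ = (7.25, 7.5),  deviation x̄ - mu_0 = (7.25, 7.5) - (2, 8) = (5.25, -0.5).

Step 2 — sample covariance matrix, S[i,j] = (1/(n-1)) · Σ_k (x_{k,i} - mean_i) · (x_{k,j} - mean_j), divisor n-1 = 3:
  S[A,A] = ((1.75)·(1.75) + (0.75)·(0.75) + (1.75)·(1.75) + (-4.25)·(-4.25)) / 3 = 24.75/3 = 8.25
  S[A,B] = ((1.75)·(0.5) + (0.75)·(1.5) + (1.75)·(-1.5) + (-4.25)·(-0.5)) / 3 = 1.5/3 = 0.5
  S[B,B] = ((0.5)·(0.5) + (1.5)·(1.5) + (-1.5)·(-1.5) + (-0.5)·(-0.5)) / 3 = 5/3 = 1.6667
  S = [[8.25, 0.5],
 [0.5, 1.6667]].

Step 3 — invert S. det(S) = 8.25·1.6667 - (0.5)² = 13.5.
  S^{-1} = (1/det) · [[d, -b], [-b, a]] = [[0.1235, -0.037],
 [-0.037, 0.6111]].

Step 4 — quadratic form (x̄ - mu_0)^T · S^{-1} · (x̄ - mu_0):
  S^{-1} · (x̄ - mu_0) = (0.6667, -0.5),
  (x̄ - mu_0)^T · [...] = (5.25)·(0.6667) + (-0.5)·(-0.5) = 3.75.

Step 5 — scale by n: T² = 4 · 3.75 = 15.

T² ≈ 15


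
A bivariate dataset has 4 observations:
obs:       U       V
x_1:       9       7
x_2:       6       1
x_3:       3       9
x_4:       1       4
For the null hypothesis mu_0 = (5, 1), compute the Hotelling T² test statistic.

Step 1 — sample mean vector:
  mean(U) = (9 + 6 + 3 + 1) / 4 = 19/4 = 4.75
  mean(V) = (7 + 1 + 9 + 4) / 4 = 21/4 = 5.25
  x̄ = (4.75, 5.25),  deviation x̄ - mu_0 = (4.75, 5.25) - (5, 1) = (-0.25, 4.25).

Step 2 — sample covariance matrix, S[i,j] = (1/(n-1)) · Σ_k (x_{k,i} - mean_i) · (x_{k,j} - mean_j), divisor n-1 = 3:
  S[U,U] = ((4.25)·(4.25) + (1.25)·(1.25) + (-1.75)·(-1.75) + (-3.75)·(-3.75)) / 3 = 36.75/3 = 12.25
  S[U,V] = ((4.25)·(1.75) + (1.25)·(-4.25) + (-1.75)·(3.75) + (-3.75)·(-1.25)) / 3 = 0.25/3 = 0.0833
  S[V,V] = ((1.75)·(1.75) + (-4.25)·(-4.25) + (3.75)·(3.75) + (-1.25)·(-1.25)) / 3 = 36.75/3 = 12.25
  S = [[12.25, 0.0833],
 [0.0833, 12.25]].

Step 3 — invert S. det(S) = 12.25·12.25 - (0.0833)² = 150.0556.
  S^{-1} = (1/det) · [[d, -b], [-b, a]] = [[0.0816, -0.0006],
 [-0.0006, 0.0816]].

Step 4 — quadratic form (x̄ - mu_0)^T · S^{-1} · (x̄ - mu_0):
  S^{-1} · (x̄ - mu_0) = (-0.0228, 0.3471),
  (x̄ - mu_0)^T · [...] = (-0.25)·(-0.0228) + (4.25)·(0.3471) = 1.4808.

Step 5 — scale by n: T² = 4 · 1.4808 = 5.9234.

T² ≈ 5.9234


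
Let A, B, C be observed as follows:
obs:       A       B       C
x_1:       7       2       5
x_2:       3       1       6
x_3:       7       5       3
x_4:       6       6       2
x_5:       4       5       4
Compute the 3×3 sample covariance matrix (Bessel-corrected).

Step 1 — column means:
  mean(A) = (7 + 3 + 7 + 6 + 4) / 5 = 27/5 = 5.4
  mean(B) = (2 + 1 + 5 + 6 + 5) / 5 = 19/5 = 3.8
  mean(C) = (5 + 6 + 3 + 2 + 4) / 5 = 20/5 = 4

Step 2 — sample covariance S[i,j] = (1/(n-1)) · Σ_k (x_{k,i} - mean_i) · (x_{k,j} - mean_j), with n-1 = 4.
  S[A,A] = ((1.6)·(1.6) + (-2.4)·(-2.4) + (1.6)·(1.6) + (0.6)·(0.6) + (-1.4)·(-1.4)) / 4 = 13.2/4 = 3.3
  S[A,B] = ((1.6)·(-1.8) + (-2.4)·(-2.8) + (1.6)·(1.2) + (0.6)·(2.2) + (-1.4)·(1.2)) / 4 = 5.4/4 = 1.35
  S[A,C] = ((1.6)·(1) + (-2.4)·(2) + (1.6)·(-1) + (0.6)·(-2) + (-1.4)·(0)) / 4 = -6/4 = -1.5
  S[B,B] = ((-1.8)·(-1.8) + (-2.8)·(-2.8) + (1.2)·(1.2) + (2.2)·(2.2) + (1.2)·(1.2)) / 4 = 18.8/4 = 4.7
  S[B,C] = ((-1.8)·(1) + (-2.8)·(2) + (1.2)·(-1) + (2.2)·(-2) + (1.2)·(0)) / 4 = -13/4 = -3.25
  S[C,C] = ((1)·(1) + (2)·(2) + (-1)·(-1) + (-2)·(-2) + (0)·(0)) / 4 = 10/4 = 2.5

S is symmetric (S[j,i] = S[i,j]). Assembling:

S = [[3.3, 1.35, -1.5],
 [1.35, 4.7, -3.25],
 [-1.5, -3.25, 2.5]]
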